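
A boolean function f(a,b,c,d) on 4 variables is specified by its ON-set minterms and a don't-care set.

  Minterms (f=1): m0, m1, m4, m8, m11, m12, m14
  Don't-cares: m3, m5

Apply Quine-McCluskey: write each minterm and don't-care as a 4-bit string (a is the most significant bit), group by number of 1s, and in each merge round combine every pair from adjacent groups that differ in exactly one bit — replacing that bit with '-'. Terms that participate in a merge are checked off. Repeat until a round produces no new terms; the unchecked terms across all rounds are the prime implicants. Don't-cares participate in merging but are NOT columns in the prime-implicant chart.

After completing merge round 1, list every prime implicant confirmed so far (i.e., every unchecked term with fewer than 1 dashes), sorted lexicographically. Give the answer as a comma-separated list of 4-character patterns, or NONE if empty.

[col 0] 0000*, 0001*, 0011*, 0100*, 0101*, 1000*, 1011*, 1100*, 1110*
[col 1] -000*, -011, -100*, 0-00*, 0-01*, 00-1, 000-*, 010-*, 1-00*, 11-0
[col 2] --00, 0-0-
Prime implicants: --00, -011, 0-0-, 00-1, 11-0

NONE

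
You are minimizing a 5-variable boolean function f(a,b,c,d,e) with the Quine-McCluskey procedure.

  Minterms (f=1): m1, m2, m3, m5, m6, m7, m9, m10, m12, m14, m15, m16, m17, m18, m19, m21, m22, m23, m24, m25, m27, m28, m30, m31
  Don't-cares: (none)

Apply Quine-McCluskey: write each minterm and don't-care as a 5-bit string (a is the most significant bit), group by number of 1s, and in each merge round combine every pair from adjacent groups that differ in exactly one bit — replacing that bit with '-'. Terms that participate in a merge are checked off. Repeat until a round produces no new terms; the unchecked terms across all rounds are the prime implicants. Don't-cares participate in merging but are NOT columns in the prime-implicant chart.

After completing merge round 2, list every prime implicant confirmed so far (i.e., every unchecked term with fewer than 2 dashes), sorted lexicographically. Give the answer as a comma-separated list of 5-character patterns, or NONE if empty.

11-00

[col 0] 00001*, 00010*, 00011*, 00101*, 00110*, 00111*, 01001*, 01010*, 01100*, 01110*, 01111*, 10000*, 10001*, 10010*, 10011*, 10101*, 10110*, 10111*, 11000*, 11001*, 11011*, 11100*, 11110*, 11111*
[col 1] -0001*, -0010*, -0011*, -0101*, -0110*, -0111*, -1001*, -1100*, -1110*, -1111*, 0-001*, 0-010*, 0-110*, 0-111*, 00-01*, 00-10*, 00-11*, 000-1*, 0001-*, 001-1*, 0011-*, 01-10*, 011-0*, 0111-*, 1-000*, 1-001*, 1-011*, 1-110*, 1-111*, 10-01*, 10-10*, 10-11*, 100-0*, 100-1*, 1000-*, 1001-*, 101-1*, 1011-*, 11-00, 11-11*, 110-1*, 1100-*, 111-0*, 1111-*
[col 2] --001, --110*, --111*, -0-01*, -0-10*, -0-11*, -00-1*, -001-*, -01-1*, -011-*, -11-0, -111-*, 0--10, 0-11-*, 00--1*, 00-1-*, 1--11, 1-0-1, 1-00-, 1-11-*, 10--1*, 10-1-*, 100--
[col 3] --11-, -0--1, -0-1-
Prime implicants: --001, --11-, -0--1, -0-1-, -11-0, 0--10, 1--11, 1-0-1, 1-00-, 100--, 11-00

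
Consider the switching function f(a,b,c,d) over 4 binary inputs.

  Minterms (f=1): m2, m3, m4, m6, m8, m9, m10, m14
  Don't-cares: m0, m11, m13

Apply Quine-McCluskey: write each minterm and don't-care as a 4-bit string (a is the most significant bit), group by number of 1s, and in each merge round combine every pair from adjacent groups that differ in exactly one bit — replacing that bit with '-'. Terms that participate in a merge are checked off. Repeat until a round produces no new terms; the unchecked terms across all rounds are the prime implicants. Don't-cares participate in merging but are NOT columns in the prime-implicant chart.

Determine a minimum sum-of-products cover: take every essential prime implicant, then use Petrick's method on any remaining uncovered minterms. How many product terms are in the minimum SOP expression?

size-2^0 implicants → 0000(✓)  0010(✓)  0011(✓)  0100(✓)  0110(✓)  1000(✓)  1001(✓)  1010(✓)  1011(✓)  1101(✓)  1110(✓)
size-2^1 implicants → -000(✓)  -010(✓)  -011(✓)  -110(✓)  0-00(✓)  0-10(✓)  00-0(✓)  001-(✓)  01-0(✓)  1-01  1-10(✓)  10-0(✓)  10-1(✓)  100-(✓)  101-(✓)
size-2^2 implicants → --10  -0-0  -01-  0--0  10--
Unchecked terms (primes): --10, -0-0, -01-, 0--0, 1-01, 10--
Minterm coverage:
  m2 ⊆ --10,-0-0,-01-,0--0
  m3 ⊆ -01- [E]
  m4 ⊆ 0--0 [E]
  m6 ⊆ --10,0--0
  m8 ⊆ -0-0,10--
  m9 ⊆ 1-01,10--
  m10 ⊆ --10,-0-0,-01-,10--
  m14 ⊆ --10 [E]
E = {--10, -01-, 0--0}
Petrick residual → 10--
Cover = cd' + b'c + a'd' + ab'  |cover|=4

4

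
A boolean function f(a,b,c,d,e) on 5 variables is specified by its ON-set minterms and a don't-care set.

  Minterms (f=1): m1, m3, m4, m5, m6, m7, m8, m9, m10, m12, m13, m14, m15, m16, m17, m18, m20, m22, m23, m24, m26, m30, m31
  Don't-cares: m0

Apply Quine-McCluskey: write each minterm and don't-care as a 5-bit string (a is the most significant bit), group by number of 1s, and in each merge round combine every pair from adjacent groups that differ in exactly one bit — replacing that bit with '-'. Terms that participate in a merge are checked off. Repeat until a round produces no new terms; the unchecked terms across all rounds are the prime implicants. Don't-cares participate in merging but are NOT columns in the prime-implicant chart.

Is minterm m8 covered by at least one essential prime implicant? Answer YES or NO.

size-2^0 implicants → 00000(✓)  00001(✓)  00011(✓)  00100(✓)  00101(✓)  00110(✓)  00111(✓)  01000(✓)  01001(✓)  01010(✓)  01100(✓)  01101(✓)  01110(✓)  01111(✓)  10000(✓)  10001(✓)  10010(✓)  10100(✓)  10110(✓)  10111(✓)  11000(✓)  11010(✓)  11110(✓)  11111(✓)
size-2^1 implicants → -0000(✓)  -0001(✓)  -0100(✓)  -0110(✓)  -0111(✓)  -1000(✓)  -1010(✓)  -1110(✓)  -1111(✓)  0-000(✓)  0-001(✓)  0-100(✓)  0-101(✓)  0-110(✓)  0-111(✓)  00-00(✓)  00-01(✓)  00-11(✓)  000-1(✓)  0000-(✓)  001-0(✓)  001-1(✓)  0010-(✓)  0011-(✓)  01-00(✓)  01-01(✓)  01-10(✓)  010-0(✓)  0100-(✓)  011-0(✓)  011-1(✓)  0110-(✓)  0111-(✓)  1-000(✓)  1-010(✓)  1-110(✓)  1-111(✓)  10-00(✓)  10-10(✓)  100-0(✓)  1000-(✓)  101-0(✓)  1011-(✓)  11-10(✓)  110-0(✓)  1111-(✓)
size-2^2 implicants → --000  --110(✓)  --111(✓)  -0-00  -000-  -01-0  -011-(✓)  -1-10  -10-0  -111-(✓)  0--00(✓)  0--01(✓)  0-00-(✓)  0-1-0(✓)  0-1-1(✓)  0-10-(✓)  0-11-(✓)  00--1  00-0-(✓)  001--(✓)  01--0  01-0-(✓)  011--(✓)  1--10  1-0-0  1-11-(✓)  10--0
size-2^3 implicants → --11-  0--0-  0-1--
Unchecked terms (primes): --000, --11-, -0-00, -000-, -01-0, -1-10, -10-0, 0--0-, 0-1--, 00--1, 01--0, 1--10, 1-0-0, 10--0
Minterm coverage:
  m1 ⊆ -000-,0--0-,00--1
  m3 ⊆ 00--1 [E]
  m4 ⊆ -0-00,-01-0,0--0-,0-1--
  m5 ⊆ 0--0-,0-1--,00--1
  m6 ⊆ --11-,-01-0,0-1--
  m7 ⊆ --11-,0-1--,00--1
  m8 ⊆ --000,-10-0,0--0-,01--0
  m9 ⊆ 0--0- [E]
  m10 ⊆ -1-10,-10-0,01--0
  m12 ⊆ 0--0-,0-1--,01--0
  m13 ⊆ 0--0-,0-1--
  m14 ⊆ --11-,-1-10,0-1--,01--0
  m15 ⊆ --11-,0-1--
  m16 ⊆ --000,-0-00,-000-,1-0-0,10--0
  m17 ⊆ -000- [E]
  m18 ⊆ 1--10,1-0-0,10--0
  m20 ⊆ -0-00,-01-0,10--0
  m22 ⊆ --11-,-01-0,1--10,10--0
  m23 ⊆ --11- [E]
  m24 ⊆ --000,-10-0,1-0-0
  m26 ⊆ -1-10,-10-0,1--10,1-0-0
  m30 ⊆ --11-,-1-10,1--10
  m31 ⊆ --11- [E]
E = {--11-, -000-, 0--0-, 00--1}

YES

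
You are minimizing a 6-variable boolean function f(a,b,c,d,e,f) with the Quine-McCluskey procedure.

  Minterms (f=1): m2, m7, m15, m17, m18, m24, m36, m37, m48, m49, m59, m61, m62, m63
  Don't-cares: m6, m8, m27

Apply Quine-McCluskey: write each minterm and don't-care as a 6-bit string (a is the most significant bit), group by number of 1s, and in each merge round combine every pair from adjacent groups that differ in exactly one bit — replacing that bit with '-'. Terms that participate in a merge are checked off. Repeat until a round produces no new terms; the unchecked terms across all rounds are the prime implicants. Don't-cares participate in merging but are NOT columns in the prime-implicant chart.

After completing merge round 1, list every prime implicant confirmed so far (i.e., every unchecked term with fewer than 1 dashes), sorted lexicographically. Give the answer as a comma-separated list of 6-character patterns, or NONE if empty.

NONE

Round 0: 000010✓ 000110✓ 000111✓ 001000✓ 001111✓ 010001✓ 010010✓ 011000✓ 011011✓ 100100✓ 100101✓ 110000✓ 110001✓ 111011✓ 111101✓ 111110✓ 111111✓
Round 1: -10001 -11011 0-0010 0-1000 00-111 000-10 00011- 10010- 11000- 111-11 1111-1 11111-
PIs = {-10001, -11011, 0-0010, 0-1000, 00-111, 000-10, 00011-, 10010-, 11000-, 111-11, 1111-1, 11111-}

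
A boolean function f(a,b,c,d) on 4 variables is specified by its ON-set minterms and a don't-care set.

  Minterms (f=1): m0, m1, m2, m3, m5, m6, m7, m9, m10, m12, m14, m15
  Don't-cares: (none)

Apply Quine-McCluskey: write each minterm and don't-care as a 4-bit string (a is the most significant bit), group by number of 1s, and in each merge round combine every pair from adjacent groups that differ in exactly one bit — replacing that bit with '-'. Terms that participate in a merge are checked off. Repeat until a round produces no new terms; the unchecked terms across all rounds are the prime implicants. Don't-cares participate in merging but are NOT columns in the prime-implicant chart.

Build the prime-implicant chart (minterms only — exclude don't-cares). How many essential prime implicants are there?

6

Round 0: 0000✓ 0001✓ 0010✓ 0011✓ 0101✓ 0110✓ 0111✓ 1001✓ 1010✓ 1100✓ 1110✓ 1111✓
Round 1: -001 -010✓ -110✓ -111✓ 0-01✓ 0-10✓ 0-11✓ 00-0✓ 00-1✓ 000-✓ 001-✓ 01-1✓ 011-✓ 1-10✓ 11-0 111-✓
Round 2: --10 -11- 0--1 0-1- 00--
PIs = {--10, -001, -11-, 0--1, 0-1-, 00--, 11-0}
Coverage chart:
  m0: 00-- ←essential
  m1: -001,0--1,00--
  m2: --10,0-1-,00--
  m3: 0--1,0-1-,00--
  m5: 0--1 ←essential
  m6: --10,-11-,0-1-
  m7: -11-,0--1,0-1-
  m9: -001 ←essential
  m10: --10 ←essential
  m12: 11-0 ←essential
  m14: --10,-11-,11-0
  m15: -11- ←essential
Essential: --10, -001, -11-, 0--1, 00--, 11-0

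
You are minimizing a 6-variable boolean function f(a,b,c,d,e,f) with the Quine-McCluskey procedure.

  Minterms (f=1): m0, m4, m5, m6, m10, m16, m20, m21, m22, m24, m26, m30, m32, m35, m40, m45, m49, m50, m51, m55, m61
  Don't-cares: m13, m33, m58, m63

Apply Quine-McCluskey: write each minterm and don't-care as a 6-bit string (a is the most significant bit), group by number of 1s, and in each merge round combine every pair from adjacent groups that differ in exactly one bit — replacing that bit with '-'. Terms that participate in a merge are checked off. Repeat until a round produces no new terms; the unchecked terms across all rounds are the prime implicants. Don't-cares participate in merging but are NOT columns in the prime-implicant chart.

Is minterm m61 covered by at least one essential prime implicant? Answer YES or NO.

NO

size-2^0 implicants → 000000(✓)  000100(✓)  000101(✓)  000110(✓)  001010(✓)  001101(✓)  010000(✓)  010100(✓)  010101(✓)  010110(✓)  011000(✓)  011010(✓)  011110(✓)  100000(✓)  100001(✓)  100011(✓)  101000(✓)  101101(✓)  110001(✓)  110010(✓)  110011(✓)  110111(✓)  111010(✓)  111101(✓)  111111(✓)
size-2^1 implicants → -00000  -01101  -11010  0-0000(✓)  0-0100(✓)  0-0101(✓)  0-0110(✓)  0-1010  00-101  000-00(✓)  0001-0(✓)  00010-(✓)  01-000  01-110  010-00(✓)  0101-0(✓)  01010-(✓)  011-10  0110-0  1-0001(✓)  1-0011(✓)  1-1101  10-000  1000-1(✓)  10000-  11-010  11-111  110-11  1100-1(✓)  11001-  1111-1
size-2^2 implicants → 0-0-00  0-01-0  0-010-  1-00-1
Unchecked terms (primes): -00000, -01101, -11010, 0-0-00, 0-01-0, 0-010-, 0-1010, 00-101, 01-000, 01-110, 011-10, 0110-0, 1-00-1, 1-1101, 10-000, 10000-, 11-010, 11-111, 110-11, 11001-, 1111-1
Minterm coverage:
  m0 ⊆ -00000,0-0-00
  m4 ⊆ 0-0-00,0-01-0,0-010-
  m5 ⊆ 0-010-,00-101
  m6 ⊆ 0-01-0 [E]
  m10 ⊆ 0-1010 [E]
  m16 ⊆ 0-0-00,01-000
  m20 ⊆ 0-0-00,0-01-0,0-010-
  m21 ⊆ 0-010- [E]
  m22 ⊆ 0-01-0,01-110
  m24 ⊆ 01-000,0110-0
  m26 ⊆ -11010,0-1010,011-10,0110-0
  m30 ⊆ 01-110,011-10
  m32 ⊆ -00000,10-000,10000-
  m35 ⊆ 1-00-1 [E]
  m40 ⊆ 10-000 [E]
  m45 ⊆ -01101,1-1101
  m49 ⊆ 1-00-1 [E]
  m50 ⊆ 11-010,11001-
  m51 ⊆ 1-00-1,110-11,11001-
  m55 ⊆ 11-111,110-11
  m61 ⊆ 1-1101,1111-1
E = {0-01-0, 0-010-, 0-1010, 1-00-1, 10-000}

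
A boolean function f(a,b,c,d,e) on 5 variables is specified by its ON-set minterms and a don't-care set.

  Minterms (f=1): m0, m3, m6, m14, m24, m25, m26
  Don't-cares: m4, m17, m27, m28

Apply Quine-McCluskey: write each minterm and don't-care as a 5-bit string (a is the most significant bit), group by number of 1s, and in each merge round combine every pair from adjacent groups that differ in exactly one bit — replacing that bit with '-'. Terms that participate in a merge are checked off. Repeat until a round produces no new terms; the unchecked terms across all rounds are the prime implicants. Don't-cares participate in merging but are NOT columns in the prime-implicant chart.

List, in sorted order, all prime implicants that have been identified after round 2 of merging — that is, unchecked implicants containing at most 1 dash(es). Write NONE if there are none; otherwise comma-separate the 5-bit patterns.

0-110, 00-00, 00011, 001-0, 1-001, 11-00

size-2^0 implicants → 00000(✓)  00011  00100(✓)  00110(✓)  01110(✓)  10001(✓)  11000(✓)  11001(✓)  11010(✓)  11011(✓)  11100(✓)
size-2^1 implicants → 0-110  00-00  001-0  1-001  11-00  110-0(✓)  110-1(✓)  1100-(✓)  1101-(✓)
size-2^2 implicants → 110--
Unchecked terms (primes): 0-110, 00-00, 00011, 001-0, 1-001, 11-00, 110--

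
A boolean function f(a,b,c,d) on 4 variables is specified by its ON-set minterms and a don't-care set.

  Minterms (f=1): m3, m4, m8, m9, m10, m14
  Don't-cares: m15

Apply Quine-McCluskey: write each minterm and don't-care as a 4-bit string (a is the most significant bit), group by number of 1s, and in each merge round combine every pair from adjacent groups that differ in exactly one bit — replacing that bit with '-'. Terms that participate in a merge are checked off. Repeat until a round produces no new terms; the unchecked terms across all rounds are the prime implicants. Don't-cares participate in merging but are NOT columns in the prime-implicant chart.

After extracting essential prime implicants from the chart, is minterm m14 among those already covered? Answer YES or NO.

NO

[col 0] 0011, 0100, 1000*, 1001*, 1010*, 1110*, 1111*
[col 1] 1-10, 10-0, 100-, 111-
Prime implicants: 0011, 0100, 1-10, 10-0, 100-, 111-
PI chart (minterm → PIs covering it):
  3 | 0011  (sole → essential)
  4 | 0100  (sole → essential)
  8 | 10-0,100-
  9 | 100-  (sole → essential)
  10 | 1-10,10-0
  14 | 1-10,111-
Essential prime implicants: 0011, 0100, 100-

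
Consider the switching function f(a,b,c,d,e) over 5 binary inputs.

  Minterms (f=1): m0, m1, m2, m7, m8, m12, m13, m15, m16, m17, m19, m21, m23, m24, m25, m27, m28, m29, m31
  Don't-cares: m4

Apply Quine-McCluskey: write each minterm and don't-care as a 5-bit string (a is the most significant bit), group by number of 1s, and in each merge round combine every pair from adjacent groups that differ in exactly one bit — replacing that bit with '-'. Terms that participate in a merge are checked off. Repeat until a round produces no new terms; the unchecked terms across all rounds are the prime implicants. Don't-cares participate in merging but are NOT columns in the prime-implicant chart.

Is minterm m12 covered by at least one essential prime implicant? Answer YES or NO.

Round 0: 00000✓ 00001✓ 00010✓ 00100✓ 00111✓ 01000✓ 01100✓ 01101✓ 01111✓ 10000✓ 10001✓ 10011✓ 10101✓ 10111✓ 11000✓ 11001✓ 11011✓ 11100✓ 11101✓ 11111✓
Round 1: -0000✓ -0001✓ -0111✓ -1000✓ -1100✓ -1101✓ -1111✓ 0-000✓ 0-100✓ 0-111✓ 00-00✓ 000-0 0000-✓ 01-00✓ 011-1✓ 0110-✓ 1-000✓ 1-001✓ 1-011✓ 1-101✓ 1-111✓ 10-01✓ 10-11✓ 100-1✓ 1000-✓ 101-1✓ 11-00✓ 11-01✓ 11-11✓ 110-1✓ 1100-✓ 111-1✓ 1110-✓
Round 2: --000 --111 -000- -1-00 -11-1 -110- 0--00 1--01✓ 1--11✓ 1-0-1✓ 1-00- 1-1-1✓ 10--1✓ 11--1✓ 11-0-
Round 3: 1---1
PIs = {--000, --111, -000-, -1-00, -11-1, -110-, 0--00, 000-0, 1---1, 1-00-, 11-0-}
Coverage chart:
  m0: --000,-000-,0--00,000-0
  m1: -000- ←essential
  m2: 000-0 ←essential
  m7: --111 ←essential
  m8: --000,-1-00,0--00
  m12: -1-00,-110-,0--00
  m13: -11-1,-110-
  m15: --111,-11-1
  m16: --000,-000-,1-00-
  m17: -000-,1---1,1-00-
  m19: 1---1 ←essential
  m21: 1---1 ←essential
  m23: --111,1---1
  m24: --000,-1-00,1-00-,11-0-
  m25: 1---1,1-00-,11-0-
  m27: 1---1 ←essential
  m28: -1-00,-110-,11-0-
  m29: -11-1,-110-,1---1,11-0-
  m31: --111,-11-1,1---1
Essential: --111, -000-, 000-0, 1---1

NO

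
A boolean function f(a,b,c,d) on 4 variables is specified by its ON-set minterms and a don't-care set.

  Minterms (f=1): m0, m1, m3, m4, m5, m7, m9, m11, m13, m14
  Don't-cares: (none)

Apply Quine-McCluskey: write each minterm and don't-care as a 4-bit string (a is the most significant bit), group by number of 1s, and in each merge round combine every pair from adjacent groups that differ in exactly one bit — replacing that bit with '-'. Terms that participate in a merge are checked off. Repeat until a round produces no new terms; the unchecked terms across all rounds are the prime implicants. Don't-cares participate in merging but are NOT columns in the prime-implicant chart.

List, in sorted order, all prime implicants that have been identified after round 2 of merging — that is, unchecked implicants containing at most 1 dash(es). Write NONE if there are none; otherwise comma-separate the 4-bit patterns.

Round 0: 0000✓ 0001✓ 0011✓ 0100✓ 0101✓ 0111✓ 1001✓ 1011✓ 1101✓ 1110
Round 1: -001✓ -011✓ -101✓ 0-00✓ 0-01✓ 0-11✓ 00-1✓ 000-✓ 01-1✓ 010-✓ 1-01✓ 10-1✓
Round 2: --01 -0-1 0--1 0-0-
PIs = {--01, -0-1, 0--1, 0-0-, 1110}

1110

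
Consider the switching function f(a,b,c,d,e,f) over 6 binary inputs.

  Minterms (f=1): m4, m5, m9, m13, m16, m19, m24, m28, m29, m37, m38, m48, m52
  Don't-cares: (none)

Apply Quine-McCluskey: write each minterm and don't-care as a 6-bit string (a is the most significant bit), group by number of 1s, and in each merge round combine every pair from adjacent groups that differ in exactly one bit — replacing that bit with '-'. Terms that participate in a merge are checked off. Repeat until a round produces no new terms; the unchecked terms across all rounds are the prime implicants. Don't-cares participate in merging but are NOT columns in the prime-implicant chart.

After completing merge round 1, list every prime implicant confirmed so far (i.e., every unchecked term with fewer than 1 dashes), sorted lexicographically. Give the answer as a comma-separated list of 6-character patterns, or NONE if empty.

010011, 100110

[col 0] 000100*, 000101*, 001001*, 001101*, 010000*, 010011, 011000*, 011100*, 011101*, 100101*, 100110, 110000*, 110100*
[col 1] -00101, -10000, 0-1101, 00-101, 00010-, 001-01, 01-000, 011-00, 01110-, 110-00
Prime implicants: -00101, -10000, 0-1101, 00-101, 00010-, 001-01, 01-000, 010011, 011-00, 01110-, 100110, 110-00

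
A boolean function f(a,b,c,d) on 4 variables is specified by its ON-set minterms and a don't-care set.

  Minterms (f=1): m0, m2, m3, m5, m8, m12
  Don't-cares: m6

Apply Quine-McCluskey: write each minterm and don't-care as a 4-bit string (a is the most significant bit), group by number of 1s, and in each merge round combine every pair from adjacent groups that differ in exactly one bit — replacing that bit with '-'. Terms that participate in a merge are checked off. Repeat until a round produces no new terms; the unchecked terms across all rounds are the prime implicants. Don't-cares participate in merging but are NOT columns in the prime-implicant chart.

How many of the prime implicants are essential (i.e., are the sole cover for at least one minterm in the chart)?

[col 0] 0000*, 0010*, 0011*, 0101, 0110*, 1000*, 1100*
[col 1] -000, 0-10, 00-0, 001-, 1-00
Prime implicants: -000, 0-10, 00-0, 001-, 0101, 1-00
PI chart (minterm → PIs covering it):
  0 | -000,00-0
  2 | 0-10,00-0,001-
  3 | 001-  (sole → essential)
  5 | 0101  (sole → essential)
  8 | -000,1-00
  12 | 1-00  (sole → essential)
Essential prime implicants: 001-, 0101, 1-00

3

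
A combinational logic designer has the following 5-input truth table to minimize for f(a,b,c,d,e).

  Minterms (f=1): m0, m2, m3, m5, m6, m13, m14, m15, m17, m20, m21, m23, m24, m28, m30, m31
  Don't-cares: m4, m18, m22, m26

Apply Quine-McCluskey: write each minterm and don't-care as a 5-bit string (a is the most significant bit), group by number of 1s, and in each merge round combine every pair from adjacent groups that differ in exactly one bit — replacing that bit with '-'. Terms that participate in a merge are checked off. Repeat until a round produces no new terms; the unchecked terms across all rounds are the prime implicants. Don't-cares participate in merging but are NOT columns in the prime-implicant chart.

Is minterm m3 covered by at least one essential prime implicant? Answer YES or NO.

YES

[col 0] 00000*, 00010*, 00011*, 00100*, 00101*, 00110*, 01101*, 01110*, 01111*, 10001*, 10010*, 10100*, 10101*, 10110*, 10111*, 11000*, 11010*, 11100*, 11110*, 11111*
[col 1] -0010*, -0100*, -0101*, -0110*, -1110*, -1111*, 0-101, 0-110*, 00-00*, 00-10*, 000-0*, 0001-, 001-0*, 0010-*, 011-1, 0111-*, 1-010*, 1-100*, 1-110*, 1-111*, 10-01, 10-10*, 101-0*, 101-1*, 1010-*, 1011-*, 11-00*, 11-10*, 110-0*, 111-0*, 1111-*
[col 2] --110, -0-10, -01-0, -010-, -111-, 00--0, 1--10, 1-1-0, 1-11-, 101--, 11--0
Prime implicants: --110, -0-10, -01-0, -010-, -111-, 0-101, 00--0, 0001-, 011-1, 1--10, 1-1-0, 1-11-, 10-01, 101--, 11--0
PI chart (minterm → PIs covering it):
  0 | 00--0  (sole → essential)
  2 | -0-10,00--0,0001-
  3 | 0001-  (sole → essential)
  5 | -010-,0-101
  6 | --110,-0-10,-01-0,00--0
  13 | 0-101,011-1
  14 | --110,-111-
  15 | -111-,011-1
  17 | 10-01  (sole → essential)
  20 | -01-0,-010-,1-1-0,101--
  21 | -010-,10-01,101--
  23 | 1-11-,101--
  24 | 11--0  (sole → essential)
  28 | 1-1-0,11--0
  30 | --110,-111-,1--10,1-1-0,1-11-,11--0
  31 | -111-,1-11-
Essential prime implicants: 00--0, 0001-, 10-01, 11--0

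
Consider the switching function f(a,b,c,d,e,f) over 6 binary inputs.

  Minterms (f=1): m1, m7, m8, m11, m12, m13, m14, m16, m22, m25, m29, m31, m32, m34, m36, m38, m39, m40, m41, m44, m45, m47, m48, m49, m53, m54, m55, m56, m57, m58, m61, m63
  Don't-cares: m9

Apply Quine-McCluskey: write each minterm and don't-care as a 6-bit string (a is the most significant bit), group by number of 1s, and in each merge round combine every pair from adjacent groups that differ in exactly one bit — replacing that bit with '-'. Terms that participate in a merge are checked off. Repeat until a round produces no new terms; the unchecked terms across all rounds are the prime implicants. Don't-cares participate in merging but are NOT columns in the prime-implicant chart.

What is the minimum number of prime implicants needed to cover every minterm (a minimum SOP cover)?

13

size-2^0 implicants → 000001(✓)  000111(✓)  001000(✓)  001001(✓)  001011(✓)  001100(✓)  001101(✓)  001110(✓)  010000(✓)  010110(✓)  011001(✓)  011101(✓)  011111(✓)  100000(✓)  100010(✓)  100100(✓)  100110(✓)  100111(✓)  101000(✓)  101001(✓)  101100(✓)  101101(✓)  101111(✓)  110000(✓)  110001(✓)  110101(✓)  110110(✓)  110111(✓)  111000(✓)  111001(✓)  111010(✓)  111101(✓)  111111(✓)
size-2^1 implicants → -00111  -01000(✓)  -01001(✓)  -01100(✓)  -01101(✓)  -10000  -10110  -11001(✓)  -11101(✓)  -11111(✓)  0-1001(✓)  0-1101(✓)  00-001  001-00(✓)  001-01(✓)  0010-1  00100-(✓)  0011-0  00110-(✓)  011-01(✓)  0111-1(✓)  1-0000(✓)  1-0110(✓)  1-0111(✓)  1-1000(✓)  1-1001(✓)  1-1101(✓)  1-1111(✓)  10-000(✓)  10-100(✓)  10-111(✓)  100-00(✓)  100-10(✓)  1000-0(✓)  1001-0(✓)  10011-(✓)  101-00(✓)  101-01(✓)  10100-(✓)  1011-1(✓)  10110-(✓)  11-000(✓)  11-001(✓)  11-101(✓)  11-111(✓)  110-01(✓)  11000-(✓)  1101-1(✓)  11011-(✓)  111-01(✓)  1110-0  11100-(✓)  1111-1(✓)
size-2^2 implicants → --1001(✓)  --1101(✓)  -01-00(✓)  -01-01(✓)  -0100-(✓)  -0110-(✓)  -11-01(✓)  -111-1  0-1-01(✓)  001-0-(✓)  1--000  1--111  1-011-  1-1-01(✓)  1-100-  1-11-1  10--00  100--0  101-0-(✓)  11--01  11-00-  11-1-1
size-2^3 implicants → --1-01  -01-0-
Unchecked terms (primes): --1-01, -00111, -01-0-, -10000, -10110, -111-1, 00-001, 0010-1, 0011-0, 1--000, 1--111, 1-011-, 1-100-, 1-11-1, 10--00, 100--0, 11--01, 11-00-, 11-1-1, 1110-0
Minterm coverage:
  m1 ⊆ 00-001 [E]
  m7 ⊆ -00111 [E]
  m8 ⊆ -01-0- [E]
  m11 ⊆ 0010-1 [E]
  m12 ⊆ -01-0-,0011-0
  m13 ⊆ --1-01,-01-0-
  m14 ⊆ 0011-0 [E]
  m16 ⊆ -10000 [E]
  m22 ⊆ -10110 [E]
  m25 ⊆ --1-01 [E]
  m29 ⊆ --1-01,-111-1
  m31 ⊆ -111-1 [E]
  m32 ⊆ 1--000,10--00,100--0
  m34 ⊆ 100--0 [E]
  m36 ⊆ 10--00,100--0
  m38 ⊆ 1-011-,100--0
  m39 ⊆ -00111,1--111,1-011-
  m40 ⊆ -01-0-,1--000,1-100-,10--00
  m41 ⊆ --1-01,-01-0-,1-100-
  m44 ⊆ -01-0-,10--00
  m45 ⊆ --1-01,-01-0-,1-11-1
  m47 ⊆ 1--111,1-11-1
  m48 ⊆ -10000,1--000,11-00-
  m49 ⊆ 11--01,11-00-
  m53 ⊆ 11--01,11-1-1
  m54 ⊆ -10110,1-011-
  m55 ⊆ 1--111,1-011-,11-1-1
  m56 ⊆ 1--000,1-100-,11-00-,1110-0
  m57 ⊆ --1-01,1-100-,11--01,11-00-
  m58 ⊆ 1110-0 [E]
  m61 ⊆ --1-01,-111-1,1-11-1,11--01,11-1-1
  m63 ⊆ -111-1,1--111,1-11-1,11-1-1
E = {--1-01, -00111, -01-0-, -10000, -10110, -111-1, 00-001, 0010-1, 0011-0, 100--0, 1110-0}
Petrick residual → 1--111, 11--01
Cover = ce'f + b'c'def + b'ce' + bc'd'e'f' + bc'def' + bcdf + a'b'd'e'f + a'b'cd'f + a'b'cdf' + adef + ab'c'f' + abe'f + abcd'f'  |cover|=13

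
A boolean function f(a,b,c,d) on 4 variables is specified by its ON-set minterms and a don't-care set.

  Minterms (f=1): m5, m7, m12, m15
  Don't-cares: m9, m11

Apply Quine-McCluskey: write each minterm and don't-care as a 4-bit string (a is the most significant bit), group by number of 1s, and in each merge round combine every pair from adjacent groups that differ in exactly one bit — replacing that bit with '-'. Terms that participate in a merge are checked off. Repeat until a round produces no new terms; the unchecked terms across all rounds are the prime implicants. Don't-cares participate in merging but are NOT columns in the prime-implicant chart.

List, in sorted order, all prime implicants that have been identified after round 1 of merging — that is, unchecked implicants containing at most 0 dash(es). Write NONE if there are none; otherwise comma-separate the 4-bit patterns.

1100

Round 0: 0101✓ 0111✓ 1001✓ 1011✓ 1100 1111✓
Round 1: -111 01-1 1-11 10-1
PIs = {-111, 01-1, 1-11, 10-1, 1100}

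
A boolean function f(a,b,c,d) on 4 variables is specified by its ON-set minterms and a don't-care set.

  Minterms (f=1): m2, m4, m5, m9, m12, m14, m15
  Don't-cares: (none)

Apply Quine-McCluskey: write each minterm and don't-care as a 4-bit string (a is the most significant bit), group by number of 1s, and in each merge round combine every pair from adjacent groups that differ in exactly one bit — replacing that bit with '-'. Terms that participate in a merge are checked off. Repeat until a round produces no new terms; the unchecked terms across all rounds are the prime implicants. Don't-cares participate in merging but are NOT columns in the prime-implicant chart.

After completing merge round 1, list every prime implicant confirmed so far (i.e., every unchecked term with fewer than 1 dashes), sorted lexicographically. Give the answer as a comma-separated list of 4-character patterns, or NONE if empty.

Round 0: 0010 0100✓ 0101✓ 1001 1100✓ 1110✓ 1111✓
Round 1: -100 010- 11-0 111-
PIs = {-100, 0010, 010-, 1001, 11-0, 111-}

0010, 1001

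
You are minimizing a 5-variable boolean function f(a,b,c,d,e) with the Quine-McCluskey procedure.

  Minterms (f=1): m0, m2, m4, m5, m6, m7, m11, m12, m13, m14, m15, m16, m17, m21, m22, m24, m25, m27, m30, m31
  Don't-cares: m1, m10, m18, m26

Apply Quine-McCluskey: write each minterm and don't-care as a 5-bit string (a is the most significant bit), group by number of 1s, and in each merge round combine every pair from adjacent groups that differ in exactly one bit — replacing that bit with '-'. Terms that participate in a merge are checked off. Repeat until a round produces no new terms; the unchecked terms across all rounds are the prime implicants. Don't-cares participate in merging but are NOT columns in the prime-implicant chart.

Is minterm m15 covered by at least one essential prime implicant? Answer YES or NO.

YES

[col 0] 00000*, 00001*, 00010*, 00100*, 00101*, 00110*, 00111*, 01010*, 01011*, 01100*, 01101*, 01110*, 01111*, 10000*, 10001*, 10010*, 10101*, 10110*, 11000*, 11001*, 11010*, 11011*, 11110*, 11111*
[col 1] -0000*, -0001*, -0010*, -0101*, -0110*, -1010*, -1011*, -1110*, -1111*, 0-010*, 0-100*, 0-101*, 0-110*, 0-111*, 00-00*, 00-01*, 00-10*, 000-0*, 0000-*, 001-0*, 001-1*, 0010-*, 0011-*, 01-10*, 01-11*, 0101-*, 011-0*, 011-1*, 0110-*, 0111-*, 1-000*, 1-001*, 1-010*, 1-110*, 10-01*, 10-10*, 100-0*, 1000-*, 11-10*, 11-11*, 110-0*, 110-1*, 1100-*, 1101-*, 1111-*
[col 2] --010*, --110*, -0-01, -0-10*, -00-0, -000-, -1-10*, -1-11*, -101-*, -111-*, 0--10*, 0-1-0*, 0-1-1*, 0-10-*, 0-11-*, 00--0, 00-0-, 001--*, 01-1-*, 011--*, 1--10*, 1-0-0, 1-00-, 11-1-*, 110--
[col 3] ---10, -1-1-, 0-1--
Prime implicants: ---10, -0-01, -00-0, -000-, -1-1-, 0-1--, 00--0, 00-0-, 1-0-0, 1-00-, 110--
PI chart (minterm → PIs covering it):
  0 | -00-0,-000-,00--0,00-0-
  2 | ---10,-00-0,00--0
  4 | 0-1--,00--0,00-0-
  5 | -0-01,0-1--,00-0-
  6 | ---10,0-1--,00--0
  7 | 0-1--  (sole → essential)
  11 | -1-1-  (sole → essential)
  12 | 0-1--  (sole → essential)
  13 | 0-1--  (sole → essential)
  14 | ---10,-1-1-,0-1--
  15 | -1-1-,0-1--
  16 | -00-0,-000-,1-0-0,1-00-
  17 | -0-01,-000-,1-00-
  21 | -0-01  (sole → essential)
  22 | ---10  (sole → essential)
  24 | 1-0-0,1-00-,110--
  25 | 1-00-,110--
  27 | -1-1-,110--
  30 | ---10,-1-1-
  31 | -1-1-  (sole → essential)
Essential prime implicants: ---10, -0-01, -1-1-, 0-1--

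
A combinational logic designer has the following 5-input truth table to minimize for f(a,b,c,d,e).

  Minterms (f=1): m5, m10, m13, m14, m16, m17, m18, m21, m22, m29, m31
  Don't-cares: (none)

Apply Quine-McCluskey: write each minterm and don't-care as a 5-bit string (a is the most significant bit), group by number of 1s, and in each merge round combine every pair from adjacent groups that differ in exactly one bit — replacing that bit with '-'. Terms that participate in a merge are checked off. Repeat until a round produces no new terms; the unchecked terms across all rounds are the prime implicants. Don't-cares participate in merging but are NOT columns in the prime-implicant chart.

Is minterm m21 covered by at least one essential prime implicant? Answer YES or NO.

size-2^0 implicants → 00101(✓)  01010(✓)  01101(✓)  01110(✓)  10000(✓)  10001(✓)  10010(✓)  10101(✓)  10110(✓)  11101(✓)  11111(✓)
size-2^1 implicants → -0101(✓)  -1101(✓)  0-101(✓)  01-10  1-101(✓)  10-01  10-10  100-0  1000-  111-1
size-2^2 implicants → --101
Unchecked terms (primes): --101, 01-10, 10-01, 10-10, 100-0, 1000-, 111-1
Minterm coverage:
  m5 ⊆ --101 [E]
  m10 ⊆ 01-10 [E]
  m13 ⊆ --101 [E]
  m14 ⊆ 01-10 [E]
  m16 ⊆ 100-0,1000-
  m17 ⊆ 10-01,1000-
  m18 ⊆ 10-10,100-0
  m21 ⊆ --101,10-01
  m22 ⊆ 10-10 [E]
  m29 ⊆ --101,111-1
  m31 ⊆ 111-1 [E]
E = {--101, 01-10, 10-10, 111-1}

YES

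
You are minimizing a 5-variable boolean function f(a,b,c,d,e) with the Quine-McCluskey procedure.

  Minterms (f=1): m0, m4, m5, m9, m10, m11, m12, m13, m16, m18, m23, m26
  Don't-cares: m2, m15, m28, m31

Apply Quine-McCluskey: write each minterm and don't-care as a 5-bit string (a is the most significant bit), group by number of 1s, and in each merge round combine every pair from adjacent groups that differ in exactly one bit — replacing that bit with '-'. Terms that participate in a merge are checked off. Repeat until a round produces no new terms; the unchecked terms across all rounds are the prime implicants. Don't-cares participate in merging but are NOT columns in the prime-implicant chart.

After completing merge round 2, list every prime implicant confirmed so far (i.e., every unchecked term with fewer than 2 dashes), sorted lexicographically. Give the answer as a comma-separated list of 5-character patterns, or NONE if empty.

Round 0: 00000✓ 00010✓ 00100✓ 00101✓ 01001✓ 01010✓ 01011✓ 01100✓ 01101✓ 01111✓ 10000✓ 10010✓ 10111✓ 11010✓ 11100✓ 11111✓
Round 1: -0000✓ -0010✓ -1010✓ -1100 -1111 0-010✓ 0-100✓ 0-101✓ 00-00 000-0✓ 0010-✓ 01-01✓ 01-11✓ 010-1✓ 0101- 011-1✓ 0110-✓ 1-010✓ 1-111 100-0✓
Round 2: --010 -00-0 0-10- 01--1
PIs = {--010, -00-0, -1100, -1111, 0-10-, 00-00, 01--1, 0101-, 1-111}

-1100, -1111, 00-00, 0101-, 1-111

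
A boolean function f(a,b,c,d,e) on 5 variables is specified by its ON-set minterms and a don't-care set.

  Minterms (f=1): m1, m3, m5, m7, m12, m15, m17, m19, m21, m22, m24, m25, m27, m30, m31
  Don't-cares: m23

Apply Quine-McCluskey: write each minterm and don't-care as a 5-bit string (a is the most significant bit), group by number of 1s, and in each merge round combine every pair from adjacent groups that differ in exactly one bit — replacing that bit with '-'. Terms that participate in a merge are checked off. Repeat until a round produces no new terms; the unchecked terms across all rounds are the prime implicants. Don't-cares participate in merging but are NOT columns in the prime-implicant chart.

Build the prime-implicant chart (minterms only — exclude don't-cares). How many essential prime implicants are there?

Round 0: 00001✓ 00011✓ 00101✓ 00111✓ 01100 01111✓ 10001✓ 10011✓ 10101✓ 10110✓ 10111✓ 11000✓ 11001✓ 11011✓ 11110✓ 11111✓
Round 1: -0001✓ -0011✓ -0101✓ -0111✓ -1111✓ 0-111✓ 00-01✓ 00-11✓ 000-1✓ 001-1✓ 1-001✓ 1-011✓ 1-110✓ 1-111✓ 10-01✓ 10-11✓ 100-1✓ 101-1✓ 1011-✓ 11-11✓ 110-1✓ 1100- 1111-✓
Round 2: --111 -0-01✓ -0-11✓ -00-1✓ -01-1✓ 00--1✓ 1--11 1-0-1 1-11- 10--1✓
Round 3: -0--1
PIs = {--111, -0--1, 01100, 1--11, 1-0-1, 1-11-, 1100-}
Coverage chart:
  m1: -0--1 ←essential
  m3: -0--1 ←essential
  m5: -0--1 ←essential
  m7: --111,-0--1
  m12: 01100 ←essential
  m15: --111 ←essential
  m17: -0--1,1-0-1
  m19: -0--1,1--11,1-0-1
  m21: -0--1 ←essential
  m22: 1-11- ←essential
  m24: 1100- ←essential
  m25: 1-0-1,1100-
  m27: 1--11,1-0-1
  m30: 1-11- ←essential
  m31: --111,1--11,1-11-
Essential: --111, -0--1, 01100, 1-11-, 1100-

5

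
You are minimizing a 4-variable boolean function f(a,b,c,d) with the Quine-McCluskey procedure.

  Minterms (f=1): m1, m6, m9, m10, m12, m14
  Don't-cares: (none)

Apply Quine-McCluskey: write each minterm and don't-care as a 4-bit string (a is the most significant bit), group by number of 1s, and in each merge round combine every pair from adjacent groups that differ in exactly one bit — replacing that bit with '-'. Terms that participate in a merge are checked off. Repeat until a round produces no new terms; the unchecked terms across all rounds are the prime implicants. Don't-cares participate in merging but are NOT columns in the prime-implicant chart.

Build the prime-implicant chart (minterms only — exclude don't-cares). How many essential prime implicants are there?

size-2^0 implicants → 0001(✓)  0110(✓)  1001(✓)  1010(✓)  1100(✓)  1110(✓)
size-2^1 implicants → -001  -110  1-10  11-0
Unchecked terms (primes): -001, -110, 1-10, 11-0
Minterm coverage:
  m1 ⊆ -001 [E]
  m6 ⊆ -110 [E]
  m9 ⊆ -001 [E]
  m10 ⊆ 1-10 [E]
  m12 ⊆ 11-0 [E]
  m14 ⊆ -110,1-10,11-0
E = {-001, -110, 1-10, 11-0}

4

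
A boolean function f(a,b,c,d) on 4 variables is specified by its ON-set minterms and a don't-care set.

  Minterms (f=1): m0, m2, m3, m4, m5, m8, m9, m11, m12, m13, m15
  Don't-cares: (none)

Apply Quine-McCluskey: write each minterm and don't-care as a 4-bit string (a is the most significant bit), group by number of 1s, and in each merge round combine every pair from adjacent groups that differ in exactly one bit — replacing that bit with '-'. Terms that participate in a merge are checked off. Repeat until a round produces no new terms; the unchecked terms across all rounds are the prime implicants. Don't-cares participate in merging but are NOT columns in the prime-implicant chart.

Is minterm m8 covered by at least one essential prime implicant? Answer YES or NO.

Round 0: 0000✓ 0010✓ 0011✓ 0100✓ 0101✓ 1000✓ 1001✓ 1011✓ 1100✓ 1101✓ 1111✓
Round 1: -000✓ -011 -100✓ -101✓ 0-00✓ 00-0 001- 010-✓ 1-00✓ 1-01✓ 1-11✓ 10-1✓ 100-✓ 11-1✓ 110-✓
Round 2: --00 -10- 1--1 1-0-
PIs = {--00, -011, -10-, 00-0, 001-, 1--1, 1-0-}
Coverage chart:
  m0: --00,00-0
  m2: 00-0,001-
  m3: -011,001-
  m4: --00,-10-
  m5: -10- ←essential
  m8: --00,1-0-
  m9: 1--1,1-0-
  m11: -011,1--1
  m12: --00,-10-,1-0-
  m13: -10-,1--1,1-0-
  m15: 1--1 ←essential
Essential: -10-, 1--1

NO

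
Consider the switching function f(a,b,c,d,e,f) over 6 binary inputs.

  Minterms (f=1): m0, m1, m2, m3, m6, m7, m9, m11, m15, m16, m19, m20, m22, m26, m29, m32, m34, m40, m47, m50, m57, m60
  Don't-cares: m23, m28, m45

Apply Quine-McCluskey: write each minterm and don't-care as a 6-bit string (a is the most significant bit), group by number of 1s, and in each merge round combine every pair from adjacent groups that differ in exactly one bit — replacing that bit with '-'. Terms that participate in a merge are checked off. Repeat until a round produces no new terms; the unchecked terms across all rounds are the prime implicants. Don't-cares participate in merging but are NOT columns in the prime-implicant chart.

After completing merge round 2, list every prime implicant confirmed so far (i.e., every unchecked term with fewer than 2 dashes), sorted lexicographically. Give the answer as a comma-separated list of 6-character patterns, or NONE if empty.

Round 0: 000000✓ 000001✓ 000010✓ 000011✓ 000110✓ 000111✓ 001001✓ 001011✓ 001111✓ 010000✓ 010011✓ 010100✓ 010110✓ 010111✓ 011010 011100✓ 011101✓ 100000✓ 100010✓ 101000✓ 101101✓ 101111✓ 110010✓ 111001 111100✓
Round 1: -00000✓ -00010✓ -01111 -11100 0-0000 0-0011✓ 0-0110✓ 0-0111✓ 00-001✓ 00-011✓ 00-111✓ 000-10✓ 000-11✓ 0000-0✓ 0000-1✓ 00000-✓ 00001-✓ 00011-✓ 001-11✓ 0010-1✓ 01-100 010-00 010-11✓ 0101-0 01011-✓ 01110- 1-0010 10-000 1000-0✓ 1011-1
Round 2: -000-0 0-0-11 0-011- 00--11 00-0-1 000-1- 0000--
PIs = {-000-0, -01111, -11100, 0-0-11, 0-0000, 0-011-, 00--11, 00-0-1, 000-1-, 0000--, 01-100, 010-00, 0101-0, 011010, 01110-, 1-0010, 10-000, 1011-1, 111001}

-01111, -11100, 0-0000, 01-100, 010-00, 0101-0, 011010, 01110-, 1-0010, 10-000, 1011-1, 111001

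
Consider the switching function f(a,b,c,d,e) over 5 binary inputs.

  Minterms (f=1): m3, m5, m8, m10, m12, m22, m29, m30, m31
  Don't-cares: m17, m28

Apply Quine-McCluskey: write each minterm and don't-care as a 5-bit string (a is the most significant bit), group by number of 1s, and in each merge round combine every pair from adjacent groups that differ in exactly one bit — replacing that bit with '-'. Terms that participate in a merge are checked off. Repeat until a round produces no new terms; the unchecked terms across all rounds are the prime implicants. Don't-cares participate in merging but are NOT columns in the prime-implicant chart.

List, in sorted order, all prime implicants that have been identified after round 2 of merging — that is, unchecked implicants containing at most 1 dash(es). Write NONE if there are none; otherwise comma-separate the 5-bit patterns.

-1100, 00011, 00101, 01-00, 010-0, 1-110, 10001

size-2^0 implicants → 00011  00101  01000(✓)  01010(✓)  01100(✓)  10001  10110(✓)  11100(✓)  11101(✓)  11110(✓)  11111(✓)
size-2^1 implicants → -1100  01-00  010-0  1-110  111-0(✓)  111-1(✓)  1110-(✓)  1111-(✓)
size-2^2 implicants → 111--
Unchecked terms (primes): -1100, 00011, 00101, 01-00, 010-0, 1-110, 10001, 111--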